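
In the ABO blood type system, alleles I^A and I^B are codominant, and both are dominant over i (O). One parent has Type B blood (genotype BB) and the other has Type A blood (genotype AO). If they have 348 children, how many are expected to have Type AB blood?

Cross: BB × AO
Possible offspring genotypes: 2 AB, 2 BO
Blood type counts: 2 Type AB, 2 Type B
Probability of Type AB: 2/4 = 1/2
Expected count = 1/2 × 348 = 174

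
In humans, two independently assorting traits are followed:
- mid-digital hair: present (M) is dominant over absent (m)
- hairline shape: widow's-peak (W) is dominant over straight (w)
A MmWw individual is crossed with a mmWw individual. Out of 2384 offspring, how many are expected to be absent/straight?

Dihybrid cross MmWw × mmWw — consider each gene separately:
mid-digital hair: Mm × mm → 2 Mm, 2 mm → 2 M_ : 2 mm (out of 4)
hairline shape: Ww × Ww → 1 WW, 2 Ww, 1 ww → 3 W_ : 1 ww (out of 4)
Combine (counts out of 4 × 4 = 16): present/widow's-peak (M_W_) = 2×3 = 6; present/straight (M_ww) = 2×1 = 2; absent/widow's-peak (mmW_) = 2×3 = 6; absent/straight (mmww) = 2×1 = 2
Phenotype counts (out of 16): 6 present/widow's-peak, 2 present/straight, 6 absent/widow's-peak, 2 absent/straight
absent/straight: 2 out of 16 → fraction 1/8
Expected count = 1/8 × 2384 = 298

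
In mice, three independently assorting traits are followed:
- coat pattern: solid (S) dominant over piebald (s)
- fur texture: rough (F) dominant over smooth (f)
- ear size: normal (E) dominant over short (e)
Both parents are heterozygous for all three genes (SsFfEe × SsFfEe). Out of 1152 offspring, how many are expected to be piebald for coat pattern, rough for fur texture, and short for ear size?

Trihybrid cross: SsFfEe × SsFfEe
Each trait segregates independently with a 3:1 phenotypic ratio, so each gene contributes 3/4 (dominant) or 1/4 (recessive).
Target: piebald (coat pattern), rough (fur texture), short (ear size)
Probability = product of independent per-trait probabilities
= 1/4 × 3/4 × 1/4 = 3/64
Expected count = 3/64 × 1152 = 54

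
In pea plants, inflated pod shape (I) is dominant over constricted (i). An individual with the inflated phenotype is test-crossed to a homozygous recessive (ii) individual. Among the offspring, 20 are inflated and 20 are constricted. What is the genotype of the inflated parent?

Test cross: ? × ii
Offspring: 20 inflated, 20 constricted — approximately 1:1.
A 1:1 ratio in a test cross indicates the unknown parent is heterozygous (Ii).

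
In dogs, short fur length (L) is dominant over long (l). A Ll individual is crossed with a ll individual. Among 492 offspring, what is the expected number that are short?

Punnett square for Ll × ll:
Offspring genotypes: 2 Ll, 2 ll
short: 2, long: 2
short: 2 out of 4 → fraction 1/2
Expected count = 1/2 × 492 = 246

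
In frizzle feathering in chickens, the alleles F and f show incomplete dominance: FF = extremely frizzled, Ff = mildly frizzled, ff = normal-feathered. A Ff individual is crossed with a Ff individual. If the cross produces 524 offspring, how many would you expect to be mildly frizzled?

Punnett square for Ff × Ff:
Offspring genotypes: 1 FF, 2 Ff, 1 ff
Phenotype counts: 1 extremely frizzled, 2 mildly frizzled, 1 normal-feathered
mildly frizzled: 2 out of 4 → fraction 1/2
Expected count = 1/2 × 524 = 262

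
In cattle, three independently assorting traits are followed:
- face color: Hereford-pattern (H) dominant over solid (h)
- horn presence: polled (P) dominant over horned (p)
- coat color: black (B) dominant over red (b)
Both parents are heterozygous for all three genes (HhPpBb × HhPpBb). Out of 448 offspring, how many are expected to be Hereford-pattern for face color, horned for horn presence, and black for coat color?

Trihybrid cross: HhPpBb × HhPpBb
Each trait segregates independently with a 3:1 phenotypic ratio, so each gene contributes 3/4 (dominant) or 1/4 (recessive).
Target: Hereford-pattern (face color), horned (horn presence), black (coat color)
Probability = product of independent per-trait probabilities
= 3/4 × 1/4 × 3/4 = 9/64
Expected count = 9/64 × 448 = 63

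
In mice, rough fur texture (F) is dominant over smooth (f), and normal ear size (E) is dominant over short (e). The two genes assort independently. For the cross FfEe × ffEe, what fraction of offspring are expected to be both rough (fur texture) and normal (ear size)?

Dihybrid cross FfEe × ffEe — consider each gene separately:
fur texture: Ff × ff → 2 Ff, 2 ff → 2 F_ : 2 ff (out of 4)
ear size: Ee × Ee → 1 EE, 2 Ee, 1 ee → 3 E_ : 1 ee (out of 4)
Looking for: rough (F_) and normal (E_)
P(rough) = 2/4, P(normal) = 3/4
P(both) = 2/4 × 3/4 = 6/16 = 3/8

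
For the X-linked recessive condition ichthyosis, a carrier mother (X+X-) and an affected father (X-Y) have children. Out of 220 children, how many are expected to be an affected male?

Cross: X+X- × X-Y
Offspring: 1 X+X-, 1 X+Y, 1 X-X-, 1 X-Y
Probability of an affected male: 1/4
Expected count = 1/4 × 220 = 55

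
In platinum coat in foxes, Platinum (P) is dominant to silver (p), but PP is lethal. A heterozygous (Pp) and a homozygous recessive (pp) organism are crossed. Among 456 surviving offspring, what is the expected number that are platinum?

Cross: Pp × pp
Punnett square offspring (before lethality): 2 Pp, 2 pp
No PP offspring are produced in this cross.
platinum: 2 out of 4 → fraction 1/2
Expected count = 1/2 × 456 = 228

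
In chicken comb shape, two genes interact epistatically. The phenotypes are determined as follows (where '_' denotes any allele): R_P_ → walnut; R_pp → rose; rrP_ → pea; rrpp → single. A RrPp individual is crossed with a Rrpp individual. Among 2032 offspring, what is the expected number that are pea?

Cross: RrPp × Rrpp — consider each gene separately:
R gene: Rr × Rr → 1 RR, 2 Rr, 1 rr → 3 R_ : 1 rr (out of 4)
P gene: Pp × pp → 2 Pp, 2 pp → 2 P_ : 2 pp (out of 4)
Genotype classes (out of 4 × 4 = 16): R_P_ = 3×2 = 6; R_pp = 3×2 = 6; rrP_ = 1×2 = 2; rrpp = 1×2 = 2
Apply the phenotype rules: R_P_ (6) → walnut; R_pp (6) → rose; rrP_ (2) → pea; rrpp (2) → single
Phenotype counts (out of 16): 6 walnut, 6 rose, 2 pea, 2 single
pea: 2 out of 16 → fraction 1/8
Expected count = 1/8 × 2032 = 254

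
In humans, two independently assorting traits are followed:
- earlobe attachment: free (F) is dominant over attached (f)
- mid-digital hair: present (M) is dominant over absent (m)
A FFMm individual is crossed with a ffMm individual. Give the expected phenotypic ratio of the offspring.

Dihybrid cross FFMm × ffMm — consider each gene separately:
earlobe attachment: FF × ff → 4 Ff → 4 F_ (out of 4)
mid-digital hair: Mm × Mm → 1 MM, 2 Mm, 1 mm → 3 M_ : 1 mm (out of 4)
Combine (counts out of 4 × 4 = 16): free/present (F_M_) = 4×3 = 12; free/absent (F_mm) = 4×1 = 4
Phenotype counts (out of 16): 12 free/present, 4 free/absent
Ratio: 3 free/present : 1 free/absent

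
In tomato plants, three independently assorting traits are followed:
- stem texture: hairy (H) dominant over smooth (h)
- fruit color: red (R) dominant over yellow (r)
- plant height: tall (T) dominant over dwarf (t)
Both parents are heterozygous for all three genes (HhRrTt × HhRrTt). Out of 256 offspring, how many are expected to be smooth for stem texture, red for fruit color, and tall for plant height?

Trihybrid cross: HhRrTt × HhRrTt
Each trait segregates independently with a 3:1 phenotypic ratio, so each gene contributes 3/4 (dominant) or 1/4 (recessive).
Target: smooth (stem texture), red (fruit color), tall (plant height)
Probability = product of independent per-trait probabilities
= 1/4 × 3/4 × 3/4 = 9/64
Expected count = 9/64 × 256 = 36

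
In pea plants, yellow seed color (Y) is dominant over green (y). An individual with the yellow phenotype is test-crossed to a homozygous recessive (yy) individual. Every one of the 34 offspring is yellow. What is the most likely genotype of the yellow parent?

Test cross: ? × yy
All offspring are yellow.
If the unknown parent were heterozygous (Yy), about half of 34 offspring would be green; none are. The unknown parent is most likely homozygous dominant (YY).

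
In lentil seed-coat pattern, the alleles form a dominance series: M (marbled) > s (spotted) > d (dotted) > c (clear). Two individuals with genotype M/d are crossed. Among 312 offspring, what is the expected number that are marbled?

Cross: M/d × M/d
Allele dominance: M > s > d > c
Offspring genotypes: 1 M/M, 2 M/d, 1 d/d
Phenotype counts: 3 marbled, 1 dotted
marbled: 3 out of 4 → fraction 3/4
Expected count = 3/4 × 312 = 234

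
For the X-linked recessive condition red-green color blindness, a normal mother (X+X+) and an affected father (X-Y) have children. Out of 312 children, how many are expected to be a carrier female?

Cross: X+X+ × X-Y
Offspring: 2 X+X-, 2 X+Y
Probability of a carrier female: 2/4 = 1/2
Expected count = 1/2 × 312 = 156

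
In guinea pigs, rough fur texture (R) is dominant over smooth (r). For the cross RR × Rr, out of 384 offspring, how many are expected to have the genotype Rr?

Punnett square for RR × Rr:
Offspring genotypes: 2 RR, 2 Rr
Total offspring: 4
Count with target: 2
Probability: 2/4 = 1/2
Expected count = 1/2 × 384 = 192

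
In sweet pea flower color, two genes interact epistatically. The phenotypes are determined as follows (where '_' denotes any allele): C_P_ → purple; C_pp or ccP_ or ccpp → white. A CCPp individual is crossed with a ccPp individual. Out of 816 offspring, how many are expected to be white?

Cross: CCPp × ccPp — consider each gene separately:
C gene: CC × cc → 4 Cc → 4 C_ (out of 4)
P gene: Pp × Pp → 1 PP, 2 Pp, 1 pp → 3 P_ : 1 pp (out of 4)
Genotype classes (out of 4 × 4 = 16): C_P_ = 4×3 = 12; C_pp = 4×1 = 4
Apply the phenotype rules: C_P_ (12) → purple; C_pp (4) → white
Phenotype counts (out of 16): 12 purple, 4 white
white: 4 out of 16 → fraction 1/4
Expected count = 1/4 × 816 = 204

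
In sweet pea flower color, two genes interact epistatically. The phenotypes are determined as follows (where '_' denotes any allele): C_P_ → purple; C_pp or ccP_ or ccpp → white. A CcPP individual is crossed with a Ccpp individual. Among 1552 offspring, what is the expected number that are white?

Cross: CcPP × Ccpp — consider each gene separately:
C gene: Cc × Cc → 1 CC, 2 Cc, 1 cc → 3 C_ : 1 cc (out of 4)
P gene: PP × pp → 4 Pp → 4 P_ (out of 4)
Genotype classes (out of 4 × 4 = 16): C_P_ = 3×4 = 12; ccP_ = 1×4 = 4
Apply the phenotype rules: C_P_ (12) → purple; ccP_ (4) → white
Phenotype counts (out of 16): 12 purple, 4 white
white: 4 out of 16 → fraction 1/4
Expected count = 1/4 × 1552 = 388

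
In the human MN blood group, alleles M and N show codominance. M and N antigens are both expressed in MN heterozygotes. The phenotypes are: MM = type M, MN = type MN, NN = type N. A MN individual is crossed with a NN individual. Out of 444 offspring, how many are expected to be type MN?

Punnett square for MN × NN:
Offspring genotypes: 2 MN, 2 NN
Phenotype counts: 2 type MN, 2 type N
type MN: 2 out of 4 → fraction 1/2
Expected count = 1/2 × 444 = 222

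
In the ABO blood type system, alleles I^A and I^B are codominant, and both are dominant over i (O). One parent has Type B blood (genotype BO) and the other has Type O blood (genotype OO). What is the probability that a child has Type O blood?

Cross: BO × OO
Possible offspring genotypes: 2 BO, 2 OO
Blood type counts: 2 Type B, 2 Type O
Probability of Type O: 2/4 = 1/2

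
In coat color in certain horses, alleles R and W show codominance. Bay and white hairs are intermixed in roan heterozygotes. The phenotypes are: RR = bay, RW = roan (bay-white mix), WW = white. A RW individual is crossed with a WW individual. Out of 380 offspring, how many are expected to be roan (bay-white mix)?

Punnett square for RW × WW:
Offspring genotypes: 2 RW, 2 WW
Phenotype counts: 2 roan (bay-white mix), 2 white
roan (bay-white mix): 2 out of 4 → fraction 1/2
Expected count = 1/2 × 380 = 190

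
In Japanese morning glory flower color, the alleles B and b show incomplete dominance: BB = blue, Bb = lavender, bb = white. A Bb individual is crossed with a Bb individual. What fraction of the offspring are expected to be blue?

Punnett square for Bb × Bb:
Offspring genotypes: 1 BB, 2 Bb, 1 bb
Phenotype counts: 1 blue, 2 lavender, 1 white
blue: 1 out of 4
Probability: 1/4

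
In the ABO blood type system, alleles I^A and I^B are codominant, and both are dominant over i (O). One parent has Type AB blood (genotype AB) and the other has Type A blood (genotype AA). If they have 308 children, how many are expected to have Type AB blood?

Cross: AB × AA
Possible offspring genotypes: 2 AA, 2 AB
Blood type counts: 2 Type A, 2 Type AB
Probability of Type AB: 2/4 = 1/2
Expected count = 1/2 × 308 = 154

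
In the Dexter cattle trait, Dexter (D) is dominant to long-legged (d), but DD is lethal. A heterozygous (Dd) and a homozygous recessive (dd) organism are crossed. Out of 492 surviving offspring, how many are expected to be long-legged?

Cross: Dd × dd
Punnett square offspring (before lethality): 2 Dd, 2 dd
No DD offspring are produced in this cross.
long-legged: 2 out of 4 → fraction 1/2
Expected count = 1/2 × 492 = 246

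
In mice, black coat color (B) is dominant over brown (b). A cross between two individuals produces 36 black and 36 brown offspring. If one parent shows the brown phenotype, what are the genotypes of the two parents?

Observed offspring: 36 black, 36 brown
The observed ratio simplifies to 1:1. One parent shows brown, so its genotype must be bb. A 1:1 offspring split requires the other parent to be heterozygous (Bb).
Parent genotypes: bb × Bb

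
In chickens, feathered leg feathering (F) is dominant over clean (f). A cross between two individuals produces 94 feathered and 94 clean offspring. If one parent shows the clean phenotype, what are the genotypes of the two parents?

Observed offspring: 94 feathered, 94 clean
The observed ratio simplifies to 1:1. One parent shows clean, so its genotype must be ff. A 1:1 offspring split requires the other parent to be heterozygous (Ff).
Parent genotypes: ff × Ff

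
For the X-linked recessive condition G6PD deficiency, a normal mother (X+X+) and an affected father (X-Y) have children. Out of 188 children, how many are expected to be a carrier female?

Cross: X+X+ × X-Y
Offspring: 2 X+X-, 2 X+Y
Probability of a carrier female: 2/4 = 1/2
Expected count = 1/2 × 188 = 94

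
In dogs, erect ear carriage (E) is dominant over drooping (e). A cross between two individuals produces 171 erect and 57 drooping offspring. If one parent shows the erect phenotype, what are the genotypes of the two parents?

Observed offspring: 171 erect, 57 drooping
The observed ratio simplifies to 3:1. Drooping (ee) offspring appear, so each parent must contribute one e allele. The parent stated to show erect carries E, so it is Ee. The other parent is then either Ee or ee: Ee × ee would give a 1:1 split, whereas Ee × Ee gives 3:1 — matching the data. So both parents are heterozygous (Ee × Ee).
Parent genotypes: Ee × Ee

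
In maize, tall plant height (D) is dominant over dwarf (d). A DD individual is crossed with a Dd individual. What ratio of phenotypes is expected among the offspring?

Punnett square for DD × Dd:
Offspring genotypes: 2 DD, 2 Dd
tall: 4, dwarf: 0
Ratio: all tall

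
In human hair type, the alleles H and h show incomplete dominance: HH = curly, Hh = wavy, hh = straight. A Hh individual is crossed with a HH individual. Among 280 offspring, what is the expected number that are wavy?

Punnett square for Hh × HH:
Offspring genotypes: 2 HH, 2 Hh
Phenotype counts: 2 curly, 2 wavy
wavy: 2 out of 4 → fraction 1/2
Expected count = 1/2 × 280 = 140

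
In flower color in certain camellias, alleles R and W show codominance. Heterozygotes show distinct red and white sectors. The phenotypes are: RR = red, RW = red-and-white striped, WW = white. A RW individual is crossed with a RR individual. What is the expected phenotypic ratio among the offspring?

Punnett square for RW × RR:
Offspring genotypes: 2 RR, 2 RW
Phenotype counts: 2 red, 2 red-and-white striped
Ratio: 1 red : 1 red-and-white striped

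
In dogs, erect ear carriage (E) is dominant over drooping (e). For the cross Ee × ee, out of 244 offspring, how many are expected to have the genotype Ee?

Punnett square for Ee × ee:
Offspring genotypes: 2 Ee, 2 ee
Total offspring: 4
Count with target: 2
Probability: 2/4 = 1/2
Expected count = 1/2 × 244 = 122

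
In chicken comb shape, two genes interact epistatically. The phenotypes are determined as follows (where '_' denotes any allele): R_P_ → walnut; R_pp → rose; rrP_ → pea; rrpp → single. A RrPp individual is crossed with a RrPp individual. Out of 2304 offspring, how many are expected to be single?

Cross: RrPp × RrPp — consider each gene separately:
R gene: Rr × Rr → 1 RR, 2 Rr, 1 rr → 3 R_ : 1 rr (out of 4)
P gene: Pp × Pp → 1 PP, 2 Pp, 1 pp → 3 P_ : 1 pp (out of 4)
Genotype classes (out of 4 × 4 = 16): R_P_ = 3×3 = 9; R_pp = 3×1 = 3; rrP_ = 1×3 = 3; rrpp = 1×1 = 1
Apply the phenotype rules: R_P_ (9) → walnut; R_pp (3) → rose; rrP_ (3) → pea; rrpp (1) → single
Phenotype counts (out of 16): 9 walnut, 3 rose, 3 pea, 1 single
single: 1 out of 16 → fraction 1/16
Expected count = 1/16 × 2304 = 144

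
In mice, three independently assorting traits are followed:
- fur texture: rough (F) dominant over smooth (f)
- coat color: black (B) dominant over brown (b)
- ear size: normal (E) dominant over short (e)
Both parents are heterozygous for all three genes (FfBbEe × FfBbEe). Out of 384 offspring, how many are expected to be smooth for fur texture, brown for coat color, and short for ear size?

Trihybrid cross: FfBbEe × FfBbEe
Each trait segregates independently with a 3:1 phenotypic ratio, so each gene contributes 3/4 (dominant) or 1/4 (recessive).
Target: smooth (fur texture), brown (coat color), short (ear size)
Probability = product of independent per-trait probabilities
= 1/4 × 1/4 × 1/4 = 1/64
Expected count = 1/64 × 384 = 6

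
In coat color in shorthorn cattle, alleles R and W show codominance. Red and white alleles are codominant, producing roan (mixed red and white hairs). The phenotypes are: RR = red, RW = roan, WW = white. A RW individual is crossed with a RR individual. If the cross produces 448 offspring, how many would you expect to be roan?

Punnett square for RW × RR:
Offspring genotypes: 2 RR, 2 RW
Phenotype counts: 2 red, 2 roan
roan: 2 out of 4 → fraction 1/2
Expected count = 1/2 × 448 = 224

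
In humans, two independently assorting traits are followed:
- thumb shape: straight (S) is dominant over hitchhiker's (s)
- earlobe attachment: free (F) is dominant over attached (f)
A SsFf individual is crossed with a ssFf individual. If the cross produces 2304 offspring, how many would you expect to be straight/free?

Dihybrid cross SsFf × ssFf — consider each gene separately:
thumb shape: Ss × ss → 2 Ss, 2 ss → 2 S_ : 2 ss (out of 4)
earlobe attachment: Ff × Ff → 1 FF, 2 Ff, 1 ff → 3 F_ : 1 ff (out of 4)
Combine (counts out of 4 × 4 = 16): straight/free (S_F_) = 2×3 = 6; straight/attached (S_ff) = 2×1 = 2; hitchhiker's/free (ssF_) = 2×3 = 6; hitchhiker's/attached (ssff) = 2×1 = 2
Phenotype counts (out of 16): 6 straight/free, 2 straight/attached, 6 hitchhiker's/free, 2 hitchhiker's/attached
straight/free: 6 out of 16 → fraction 3/8
Expected count = 3/8 × 2304 = 864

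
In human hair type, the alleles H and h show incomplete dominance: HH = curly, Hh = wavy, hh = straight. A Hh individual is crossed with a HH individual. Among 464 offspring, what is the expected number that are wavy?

Punnett square for Hh × HH:
Offspring genotypes: 2 HH, 2 Hh
Phenotype counts: 2 curly, 2 wavy
wavy: 2 out of 4 → fraction 1/2
Expected count = 1/2 × 464 = 232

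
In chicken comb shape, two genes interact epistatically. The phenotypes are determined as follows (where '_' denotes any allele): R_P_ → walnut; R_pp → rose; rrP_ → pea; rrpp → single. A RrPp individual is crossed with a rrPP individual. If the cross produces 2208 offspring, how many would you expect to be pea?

Cross: RrPp × rrPP — consider each gene separately:
R gene: Rr × rr → 2 Rr, 2 rr → 2 R_ : 2 rr (out of 4)
P gene: Pp × PP → 2 PP, 2 Pp → 4 P_ (out of 4)
Genotype classes (out of 4 × 4 = 16): R_P_ = 2×4 = 8; rrP_ = 2×4 = 8
Apply the phenotype rules: R_P_ (8) → walnut; rrP_ (8) → pea
Phenotype counts (out of 16): 8 walnut, 8 pea
pea: 8 out of 16 → fraction 1/2
Expected count = 1/2 × 2208 = 1104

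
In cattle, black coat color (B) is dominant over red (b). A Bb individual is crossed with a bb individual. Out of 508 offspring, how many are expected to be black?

Punnett square for Bb × bb:
Offspring genotypes: 2 Bb, 2 bb
black: 2, red: 2
black: 2 out of 4 → fraction 1/2
Expected count = 1/2 × 508 = 254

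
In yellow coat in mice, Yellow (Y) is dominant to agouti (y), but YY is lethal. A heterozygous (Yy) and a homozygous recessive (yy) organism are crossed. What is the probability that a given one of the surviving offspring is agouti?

Cross: Yy × yy
Punnett square offspring (before lethality): 2 Yy, 2 yy
No YY offspring are produced in this cross.
agouti: 2 out of 4
Probability: 2/4 = 1/2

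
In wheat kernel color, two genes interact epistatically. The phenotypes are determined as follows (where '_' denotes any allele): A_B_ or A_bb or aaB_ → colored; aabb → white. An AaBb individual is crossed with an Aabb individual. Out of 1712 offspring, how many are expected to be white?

Cross: AaBb × Aabb — consider each gene separately:
A gene: Aa × Aa → 1 AA, 2 Aa, 1 aa → 3 A_ : 1 aa (out of 4)
B gene: Bb × bb → 2 Bb, 2 bb → 2 B_ : 2 bb (out of 4)
Genotype classes (out of 4 × 4 = 16): A_B_ = 3×2 = 6; A_bb = 3×2 = 6; aaB_ = 1×2 = 2; aabb = 1×2 = 2
Apply the phenotype rules: A_B_ (6) + A_bb (6) + aaB_ (2) → colored; aabb (2) → white
Phenotype counts (out of 16): 14 colored, 2 white
white: 2 out of 16 → fraction 1/8
Expected count = 1/8 × 1712 = 214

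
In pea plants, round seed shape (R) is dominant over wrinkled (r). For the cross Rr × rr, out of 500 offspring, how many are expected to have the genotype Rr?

Punnett square for Rr × rr:
Offspring genotypes: 2 Rr, 2 rr
Total offspring: 4
Count with target: 2
Probability: 2/4 = 1/2
Expected count = 1/2 × 500 = 250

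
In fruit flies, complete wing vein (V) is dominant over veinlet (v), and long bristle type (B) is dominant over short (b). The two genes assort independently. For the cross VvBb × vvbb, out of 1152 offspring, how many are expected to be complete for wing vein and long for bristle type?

Dihybrid cross VvBb × vvbb — consider each gene separately:
wing vein: Vv × vv → 2 Vv, 2 vv → 2 V_ : 2 vv (out of 4)
bristle type: Bb × bb → 2 Bb, 2 bb → 2 B_ : 2 bb (out of 4)
Looking for: complete (V_) and long (B_)
P(complete) = 2/4, P(long) = 2/4
P(both) = 2/4 × 2/4 = 4/16 = 1/4
Expected count = 1/4 × 1152 = 288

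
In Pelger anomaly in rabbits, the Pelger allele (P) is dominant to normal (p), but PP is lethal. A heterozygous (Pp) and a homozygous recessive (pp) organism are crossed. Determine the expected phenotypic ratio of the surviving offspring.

Cross: Pp × pp
Punnett square offspring (before lethality): 2 Pp, 2 pp
No PP offspring are produced in this cross.
Ratio: 1 Pelger : 1 normal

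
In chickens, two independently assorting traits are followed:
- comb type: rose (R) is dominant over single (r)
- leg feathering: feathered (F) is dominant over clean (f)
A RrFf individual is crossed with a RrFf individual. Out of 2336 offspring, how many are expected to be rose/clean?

Dihybrid cross RrFf × RrFf — consider each gene separately:
comb type: Rr × Rr → 1 RR, 2 Rr, 1 rr → 3 R_ : 1 rr (out of 4)
leg feathering: Ff × Ff → 1 FF, 2 Ff, 1 ff → 3 F_ : 1 ff (out of 4)
Combine (counts out of 4 × 4 = 16): rose/feathered (R_F_) = 3×3 = 9; rose/clean (R_ff) = 3×1 = 3; single/feathered (rrF_) = 1×3 = 3; single/clean (rrff) = 1×1 = 1
Phenotype counts (out of 16): 9 rose/feathered, 3 rose/clean, 3 single/feathered, 1 single/clean
rose/clean: 3 out of 16 → fraction 3/16
Expected count = 3/16 × 2336 = 438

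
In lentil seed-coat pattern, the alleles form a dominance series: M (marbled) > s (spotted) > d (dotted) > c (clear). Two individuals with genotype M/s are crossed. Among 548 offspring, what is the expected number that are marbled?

Cross: M/s × M/s
Allele dominance: M > s > d > c
Offspring genotypes: 1 M/M, 2 M/s, 1 s/s
Phenotype counts: 3 marbled, 1 spotted
marbled: 3 out of 4 → fraction 3/4
Expected count = 3/4 × 548 = 411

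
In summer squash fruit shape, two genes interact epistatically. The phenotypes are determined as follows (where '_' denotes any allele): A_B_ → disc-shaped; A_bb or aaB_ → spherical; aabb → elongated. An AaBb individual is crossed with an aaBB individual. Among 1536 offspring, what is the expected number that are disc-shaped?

Cross: AaBb × aaBB — consider each gene separately:
A gene: Aa × aa → 2 Aa, 2 aa → 2 A_ : 2 aa (out of 4)
B gene: Bb × BB → 2 BB, 2 Bb → 4 B_ (out of 4)
Genotype classes (out of 4 × 4 = 16): A_B_ = 2×4 = 8; aaB_ = 2×4 = 8
Apply the phenotype rules: A_B_ (8) → disc-shaped; aaB_ (8) → spherical
Phenotype counts (out of 16): 8 disc-shaped, 8 spherical
disc-shaped: 8 out of 16 → fraction 1/2
Expected count = 1/2 × 1536 = 768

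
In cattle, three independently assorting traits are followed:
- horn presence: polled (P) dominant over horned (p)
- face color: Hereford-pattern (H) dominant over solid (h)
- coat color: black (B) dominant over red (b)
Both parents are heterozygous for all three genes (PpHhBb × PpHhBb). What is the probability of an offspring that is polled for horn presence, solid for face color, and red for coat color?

Trihybrid cross: PpHhBb × PpHhBb
Each trait segregates independently with a 3:1 phenotypic ratio, so each gene contributes 3/4 (dominant) or 1/4 (recessive).
Target: polled (horn presence), solid (face color), red (coat color)
Probability = product of independent per-trait probabilities
= 3/4 × 1/4 × 1/4 = 3/64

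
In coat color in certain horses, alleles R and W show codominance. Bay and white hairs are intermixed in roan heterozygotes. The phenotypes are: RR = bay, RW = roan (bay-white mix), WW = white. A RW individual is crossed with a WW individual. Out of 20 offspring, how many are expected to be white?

Punnett square for RW × WW:
Offspring genotypes: 2 RW, 2 WW
Phenotype counts: 2 roan (bay-white mix), 2 white
white: 2 out of 4 → fraction 1/2
Expected count = 1/2 × 20 = 10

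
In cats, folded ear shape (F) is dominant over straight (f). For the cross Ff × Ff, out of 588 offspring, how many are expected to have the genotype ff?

Punnett square for Ff × Ff:
Offspring genotypes: 1 FF, 2 Ff, 1 ff
Total offspring: 4
Count with target: 1
Probability: 1/4
Expected count = 1/4 × 588 = 147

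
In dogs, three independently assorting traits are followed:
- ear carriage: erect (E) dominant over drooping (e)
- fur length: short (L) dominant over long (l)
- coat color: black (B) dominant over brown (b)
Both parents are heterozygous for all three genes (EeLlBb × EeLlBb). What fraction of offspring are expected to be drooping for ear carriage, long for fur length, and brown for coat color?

Trihybrid cross: EeLlBb × EeLlBb
Each trait segregates independently with a 3:1 phenotypic ratio, so each gene contributes 3/4 (dominant) or 1/4 (recessive).
Target: drooping (ear carriage), long (fur length), brown (coat color)
Probability = product of independent per-trait probabilities
= 1/4 × 1/4 × 1/4 = 1/64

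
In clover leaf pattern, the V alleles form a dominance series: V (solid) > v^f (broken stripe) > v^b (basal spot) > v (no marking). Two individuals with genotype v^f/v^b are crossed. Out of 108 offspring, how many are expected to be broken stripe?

Cross: v^f/v^b × v^f/v^b
Allele dominance: V > v^f > v^b > v
Offspring genotypes: 1 v^f/v^f, 2 v^f/v^b, 1 v^b/v^b
Phenotype counts: 3 broken stripe, 1 basal spot
broken stripe: 3 out of 4 → fraction 3/4
Expected count = 3/4 × 108 = 81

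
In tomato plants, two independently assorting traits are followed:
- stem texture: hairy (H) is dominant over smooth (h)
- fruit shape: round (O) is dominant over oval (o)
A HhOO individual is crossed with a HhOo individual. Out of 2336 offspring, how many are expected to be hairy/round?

Dihybrid cross HhOO × HhOo — consider each gene separately:
stem texture: Hh × Hh → 1 HH, 2 Hh, 1 hh → 3 H_ : 1 hh (out of 4)
fruit shape: OO × Oo → 2 OO, 2 Oo → 4 O_ (out of 4)
Combine (counts out of 4 × 4 = 16): hairy/round (H_O_) = 3×4 = 12; smooth/round (hhO_) = 1×4 = 4
Phenotype counts (out of 16): 12 hairy/round, 4 smooth/round
hairy/round: 12 out of 16 → fraction 3/4
Expected count = 3/4 × 2336 = 1752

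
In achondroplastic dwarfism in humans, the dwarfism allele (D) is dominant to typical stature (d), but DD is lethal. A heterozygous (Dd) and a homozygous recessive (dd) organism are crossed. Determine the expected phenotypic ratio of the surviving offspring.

Cross: Dd × dd
Punnett square offspring (before lethality): 2 Dd, 2 dd
No DD offspring are produced in this cross.
Ratio: 1 achondroplastic dwarf : 1 typical stature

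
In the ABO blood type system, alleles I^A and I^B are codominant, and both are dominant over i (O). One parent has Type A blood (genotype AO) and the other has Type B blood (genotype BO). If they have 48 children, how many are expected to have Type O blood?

Cross: AO × BO
Possible offspring genotypes: 1 AB, 1 AO, 1 BO, 1 OO
Blood type counts: 1 Type AB, 1 Type A, 1 Type B, 1 Type O
Probability of Type O: 1/4
Expected count = 1/4 × 48 = 12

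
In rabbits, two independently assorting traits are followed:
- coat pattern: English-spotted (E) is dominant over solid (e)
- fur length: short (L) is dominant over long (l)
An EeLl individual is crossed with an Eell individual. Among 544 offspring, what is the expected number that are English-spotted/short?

Dihybrid cross EeLl × Eell — consider each gene separately:
coat pattern: Ee × Ee → 1 EE, 2 Ee, 1 ee → 3 E_ : 1 ee (out of 4)
fur length: Ll × ll → 2 Ll, 2 ll → 2 L_ : 2 ll (out of 4)
Combine (counts out of 4 × 4 = 16): English-spotted/short (E_L_) = 3×2 = 6; English-spotted/long (E_ll) = 3×2 = 6; solid/short (eeL_) = 1×2 = 2; solid/long (eell) = 1×2 = 2
Phenotype counts (out of 16): 6 English-spotted/short, 6 English-spotted/long, 2 solid/short, 2 solid/long
English-spotted/short: 6 out of 16 → fraction 3/8
Expected count = 3/8 × 544 = 204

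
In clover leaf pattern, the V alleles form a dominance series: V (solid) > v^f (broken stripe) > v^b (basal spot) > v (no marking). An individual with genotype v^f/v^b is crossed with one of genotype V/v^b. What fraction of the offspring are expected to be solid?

Cross: v^f/v^b × V/v^b
Allele dominance: V > v^f > v^b > v
Offspring genotypes: 1 V/v^f, 1 v^f/v^b, 1 V/v^b, 1 v^b/v^b
Phenotype counts: 2 solid, 1 broken stripe, 1 basal spot
solid: 2 out of 4
Probability: 2/4 = 1/2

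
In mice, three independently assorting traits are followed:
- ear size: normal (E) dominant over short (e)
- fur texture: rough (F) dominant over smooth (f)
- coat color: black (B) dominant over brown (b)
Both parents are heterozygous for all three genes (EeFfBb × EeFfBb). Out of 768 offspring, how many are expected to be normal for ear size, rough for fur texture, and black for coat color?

Trihybrid cross: EeFfBb × EeFfBb
Each trait segregates independently with a 3:1 phenotypic ratio, so each gene contributes 3/4 (dominant) or 1/4 (recessive).
Target: normal (ear size), rough (fur texture), black (coat color)
Probability = product of independent per-trait probabilities
= 3/4 × 3/4 × 3/4 = 27/64
Expected count = 27/64 × 768 = 324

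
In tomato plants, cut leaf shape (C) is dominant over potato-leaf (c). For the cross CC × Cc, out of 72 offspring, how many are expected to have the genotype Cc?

Punnett square for CC × Cc:
Offspring genotypes: 2 CC, 2 Cc
Total offspring: 4
Count with target: 2
Probability: 2/4 = 1/2
Expected count = 1/2 × 72 = 36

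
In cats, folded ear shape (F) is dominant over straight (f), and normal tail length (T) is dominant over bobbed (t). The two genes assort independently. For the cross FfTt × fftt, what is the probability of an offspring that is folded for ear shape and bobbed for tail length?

Dihybrid cross FfTt × fftt — consider each gene separately:
ear shape: Ff × ff → 2 Ff, 2 ff → 2 F_ : 2 ff (out of 4)
tail length: Tt × tt → 2 Tt, 2 tt → 2 T_ : 2 tt (out of 4)
Looking for: folded (F_) and bobbed (tt)
P(folded) = 2/4, P(bobbed) = 2/4
P(both) = 2/4 × 2/4 = 4/16 = 1/4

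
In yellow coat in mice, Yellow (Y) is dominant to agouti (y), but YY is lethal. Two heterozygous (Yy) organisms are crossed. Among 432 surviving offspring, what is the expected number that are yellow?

Cross: Yy × Yy
Punnett square offspring (before lethality): 1 YY, 2 Yy, 1 yy
The YY genotype is lethal (embryos die); surviving offspring: 2 Yy, 1 yy
yellow: 2 out of 3 → fraction 2/3
Expected count = 2/3 × 432 = 288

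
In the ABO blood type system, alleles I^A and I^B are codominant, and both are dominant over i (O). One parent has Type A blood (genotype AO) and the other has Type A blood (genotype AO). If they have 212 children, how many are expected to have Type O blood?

Cross: AO × AO
Possible offspring genotypes: 1 AA, 2 AO, 1 OO
Blood type counts: 3 Type A, 1 Type O
Probability of Type O: 1/4
Expected count = 1/4 × 212 = 53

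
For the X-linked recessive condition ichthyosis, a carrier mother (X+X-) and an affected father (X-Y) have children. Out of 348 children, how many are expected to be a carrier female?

Cross: X+X- × X-Y
Offspring: 1 X+X-, 1 X+Y, 1 X-X-, 1 X-Y
Probability of a carrier female: 1/4
Expected count = 1/4 × 348 = 87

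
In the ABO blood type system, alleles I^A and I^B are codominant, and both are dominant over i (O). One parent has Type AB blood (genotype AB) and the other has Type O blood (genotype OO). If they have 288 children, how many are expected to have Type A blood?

Cross: AB × OO
Possible offspring genotypes: 2 AO, 2 BO
Blood type counts: 2 Type A, 2 Type B
Probability of Type A: 2/4 = 1/2
Expected count = 1/2 × 288 = 144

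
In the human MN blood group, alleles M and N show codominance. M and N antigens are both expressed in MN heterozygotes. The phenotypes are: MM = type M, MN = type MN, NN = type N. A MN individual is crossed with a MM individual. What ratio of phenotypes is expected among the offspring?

Punnett square for MN × MM:
Offspring genotypes: 2 MM, 2 MN
Phenotype counts: 2 type M, 2 type MN
Ratio: 1 type M : 1 type MN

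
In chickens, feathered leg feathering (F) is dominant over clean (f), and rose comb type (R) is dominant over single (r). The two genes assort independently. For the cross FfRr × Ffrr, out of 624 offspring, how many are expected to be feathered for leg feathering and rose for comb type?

Dihybrid cross FfRr × Ffrr — consider each gene separately:
leg feathering: Ff × Ff → 1 FF, 2 Ff, 1 ff → 3 F_ : 1 ff (out of 4)
comb type: Rr × rr → 2 Rr, 2 rr → 2 R_ : 2 rr (out of 4)
Looking for: feathered (F_) and rose (R_)
P(feathered) = 3/4, P(rose) = 2/4
P(both) = 3/4 × 2/4 = 6/16 = 3/8
Expected count = 3/8 × 624 = 234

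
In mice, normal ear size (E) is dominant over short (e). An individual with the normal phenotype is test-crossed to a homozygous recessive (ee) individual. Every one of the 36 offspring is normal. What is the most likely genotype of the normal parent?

Test cross: ? × ee
All offspring are normal.
If the unknown parent were heterozygous (Ee), about half of 36 offspring would be short; none are. The unknown parent is most likely homozygous dominant (EE).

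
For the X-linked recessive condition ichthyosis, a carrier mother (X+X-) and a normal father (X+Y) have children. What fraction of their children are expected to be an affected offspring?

Cross: X+X- × X+Y
Offspring: 1 X+X+, 1 X+Y, 1 X+X-, 1 X-Y
Probability of an affected offspring: 1/4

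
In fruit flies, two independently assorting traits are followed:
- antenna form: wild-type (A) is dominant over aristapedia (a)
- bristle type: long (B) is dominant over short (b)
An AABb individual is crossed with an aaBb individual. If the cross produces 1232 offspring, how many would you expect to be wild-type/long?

Dihybrid cross AABb × aaBb — consider each gene separately:
antenna form: AA × aa → 4 Aa → 4 A_ (out of 4)
bristle type: Bb × Bb → 1 BB, 2 Bb, 1 bb → 3 B_ : 1 bb (out of 4)
Combine (counts out of 4 × 4 = 16): wild-type/long (A_B_) = 4×3 = 12; wild-type/short (A_bb) = 4×1 = 4
Phenotype counts (out of 16): 12 wild-type/long, 4 wild-type/short
wild-type/long: 12 out of 16 → fraction 3/4
Expected count = 3/4 × 1232 = 924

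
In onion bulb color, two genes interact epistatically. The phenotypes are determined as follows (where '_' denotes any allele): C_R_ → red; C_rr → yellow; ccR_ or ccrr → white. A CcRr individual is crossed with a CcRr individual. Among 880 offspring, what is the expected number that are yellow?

Cross: CcRr × CcRr — consider each gene separately:
C gene: Cc × Cc → 1 CC, 2 Cc, 1 cc → 3 C_ : 1 cc (out of 4)
R gene: Rr × Rr → 1 RR, 2 Rr, 1 rr → 3 R_ : 1 rr (out of 4)
Genotype classes (out of 4 × 4 = 16): C_R_ = 3×3 = 9; C_rr = 3×1 = 3; ccR_ = 1×3 = 3; ccrr = 1×1 = 1
Apply the phenotype rules: C_R_ (9) → red; C_rr (3) → yellow; ccR_ (3) + ccrr (1) → white
Phenotype counts (out of 16): 9 red, 3 yellow, 4 white
yellow: 3 out of 16 → fraction 3/16
Expected count = 3/16 × 880 = 165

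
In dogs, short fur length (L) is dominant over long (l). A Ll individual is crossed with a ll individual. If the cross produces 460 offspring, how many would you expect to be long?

Punnett square for Ll × ll:
Offspring genotypes: 2 Ll, 2 ll
short: 2, long: 2
long: 2 out of 4 → fraction 1/2
Expected count = 1/2 × 460 = 230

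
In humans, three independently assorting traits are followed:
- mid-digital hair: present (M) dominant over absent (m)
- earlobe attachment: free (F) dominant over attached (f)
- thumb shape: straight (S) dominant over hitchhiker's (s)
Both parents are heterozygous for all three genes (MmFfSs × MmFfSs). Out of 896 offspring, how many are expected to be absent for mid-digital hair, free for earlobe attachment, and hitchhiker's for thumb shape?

Trihybrid cross: MmFfSs × MmFfSs
Each trait segregates independently with a 3:1 phenotypic ratio, so each gene contributes 3/4 (dominant) or 1/4 (recessive).
Target: absent (mid-digital hair), free (earlobe attachment), hitchhiker's (thumb shape)
Probability = product of independent per-trait probabilities
= 1/4 × 3/4 × 1/4 = 3/64
Expected count = 3/64 × 896 = 42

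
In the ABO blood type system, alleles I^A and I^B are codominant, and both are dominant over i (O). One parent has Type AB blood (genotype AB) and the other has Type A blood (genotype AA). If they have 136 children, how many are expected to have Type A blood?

Cross: AB × AA
Possible offspring genotypes: 2 AA, 2 AB
Blood type counts: 2 Type A, 2 Type AB
Probability of Type A: 2/4 = 1/2
Expected count = 1/2 × 136 = 68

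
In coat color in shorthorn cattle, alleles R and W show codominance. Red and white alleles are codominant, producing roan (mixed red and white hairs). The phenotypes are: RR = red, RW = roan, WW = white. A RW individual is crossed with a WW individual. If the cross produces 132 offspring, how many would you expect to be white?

Punnett square for RW × WW:
Offspring genotypes: 2 RW, 2 WW
Phenotype counts: 2 roan, 2 white
white: 2 out of 4 → fraction 1/2
Expected count = 1/2 × 132 = 66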